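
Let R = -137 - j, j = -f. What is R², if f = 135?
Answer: 4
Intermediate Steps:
j = -135 (j = -1*135 = -135)
R = -2 (R = -137 - 1*(-135) = -137 + 135 = -2)
R² = (-2)² = 4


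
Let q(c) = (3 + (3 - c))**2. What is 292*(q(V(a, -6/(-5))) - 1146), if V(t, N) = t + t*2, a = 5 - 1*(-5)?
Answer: -166440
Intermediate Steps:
a = 10 (a = 5 + 5 = 10)
V(t, N) = 3*t (V(t, N) = t + 2*t = 3*t)
q(c) = (6 - c)**2
292*(q(V(a, -6/(-5))) - 1146) = 292*((-6 + 3*10)**2 - 1146) = 292*((-6 + 30)**2 - 1146) = 292*(24**2 - 1146) = 292*(576 - 1146) = 292*(-570) = -166440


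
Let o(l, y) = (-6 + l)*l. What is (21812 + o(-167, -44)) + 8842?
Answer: 59545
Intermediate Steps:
o(l, y) = l*(-6 + l)
(21812 + o(-167, -44)) + 8842 = (21812 - 167*(-6 - 167)) + 8842 = (21812 - 167*(-173)) + 8842 = (21812 + 28891) + 8842 = 50703 + 8842 = 59545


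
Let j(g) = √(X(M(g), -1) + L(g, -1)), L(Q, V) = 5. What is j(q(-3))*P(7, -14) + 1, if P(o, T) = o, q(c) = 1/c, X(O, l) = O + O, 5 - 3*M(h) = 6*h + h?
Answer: 1 + 7*√89/3 ≈ 23.013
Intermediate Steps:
M(h) = 5/3 - 7*h/3 (M(h) = 5/3 - (6*h + h)/3 = 5/3 - 7*h/3)
X(O, l) = 2*O
j(g) = √(25/3 - 14*g/3) (j(g) = √(2*(5/3 - 7*g/3) + 5) = √((10/3 - 14*g/3) + 5) = √(25/3 - 14*g/3))
j(q(-3))*P(7, -14) + 1 = (√(75 - 42/(-3))/3)*7 + 1 = (√(75 - 42*(-⅓))/3)*7 + 1 = (√(75 + 14)/3)*7 + 1 = (√89/3)*7 + 1 = 7*√89/3 + 1 = 1 + 7*√89/3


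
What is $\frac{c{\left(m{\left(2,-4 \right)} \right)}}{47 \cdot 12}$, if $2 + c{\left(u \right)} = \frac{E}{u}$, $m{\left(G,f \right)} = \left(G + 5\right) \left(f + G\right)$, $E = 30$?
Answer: $- \frac{29}{3948} \approx -0.0073455$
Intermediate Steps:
$m{\left(G,f \right)} = \left(5 + G\right) \left(G + f\right)$
$c{\left(u \right)} = -2 + \frac{30}{u}$
$\frac{c{\left(m{\left(2,-4 \right)} \right)}}{47 \cdot 12} = \frac{-2 + \frac{30}{2^{2} + 5 \cdot 2 + 5 \left(-4\right) + 2 \left(-4\right)}}{47 \cdot 12} = \frac{-2 + \frac{30}{4 + 10 - 20 - 8}}{564} = \left(-2 + \frac{30}{-14}\right) \frac{1}{564} = \left(-2 + 30 \left(- \frac{1}{14}\right)\right) \frac{1}{564} = \left(-2 - \frac{15}{7}\right) \frac{1}{564} = \left(- \frac{29}{7}\right) \frac{1}{564} = - \frac{29}{3948}$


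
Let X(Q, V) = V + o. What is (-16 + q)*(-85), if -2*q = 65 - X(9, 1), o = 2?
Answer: 3995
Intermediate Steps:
X(Q, V) = 2 + V (X(Q, V) = V + 2 = 2 + V)
q = -31 (q = -(65 - (2 + 1))/2 = -(65 - 1*3)/2 = -(65 - 3)/2 = -½*62 = -31)
(-16 + q)*(-85) = (-16 - 31)*(-85) = -47*(-85) = 3995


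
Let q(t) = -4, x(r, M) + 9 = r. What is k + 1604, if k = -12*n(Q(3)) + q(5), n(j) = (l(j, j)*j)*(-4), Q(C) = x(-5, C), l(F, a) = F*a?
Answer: -130112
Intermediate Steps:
x(r, M) = -9 + r
Q(C) = -14 (Q(C) = -9 - 5 = -14)
n(j) = -4*j³ (n(j) = ((j*j)*j)*(-4) = (j²*j)*(-4) = j³*(-4) = -4*j³)
k = -131716 (k = -(-48)*(-14)³ - 4 = -(-48)*(-2744) - 4 = -12*10976 - 4 = -131712 - 4 = -131716)
k + 1604 = -131716 + 1604 = -130112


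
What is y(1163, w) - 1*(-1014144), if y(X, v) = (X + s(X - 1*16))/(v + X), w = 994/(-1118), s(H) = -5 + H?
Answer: 131761902755/129924 ≈ 1.0141e+6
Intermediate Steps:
w = -497/559 (w = 994*(-1/1118) = -497/559 ≈ -0.88909)
y(X, v) = (-21 + 2*X)/(X + v) (y(X, v) = (X + (-5 + (X - 1*16)))/(v + X) = (X + (-5 + (X - 16)))/(X + v) = (X + (-5 + (-16 + X)))/(X + v) = (X + (-21 + X))/(X + v) = (-21 + 2*X)/(X + v))
y(1163, w) - 1*(-1014144) = (-21 + 2*1163)/(1163 - 497/559) - 1*(-1014144) = (-21 + 2326)/(649620/559) + 1014144 = (559/649620)*2305 + 1014144 = 257699/129924 + 1014144 = 131761902755/129924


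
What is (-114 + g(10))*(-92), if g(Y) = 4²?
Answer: 9016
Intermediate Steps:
g(Y) = 16
(-114 + g(10))*(-92) = (-114 + 16)*(-92) = -98*(-92) = 9016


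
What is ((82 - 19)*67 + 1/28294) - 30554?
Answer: -745065901/28294 ≈ -26333.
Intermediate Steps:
((82 - 19)*67 + 1/28294) - 30554 = (63*67 + 1/28294) - 30554 = (4221 + 1/28294) - 30554 = 119428975/28294 - 30554 = -745065901/28294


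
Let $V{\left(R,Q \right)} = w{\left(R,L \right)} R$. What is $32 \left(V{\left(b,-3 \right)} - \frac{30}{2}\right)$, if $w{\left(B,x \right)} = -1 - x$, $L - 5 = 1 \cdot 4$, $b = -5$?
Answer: $1120$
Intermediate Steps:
$L = 9$ ($L = 5 + 1 \cdot 4 = 5 + 4 = 9$)
$V{\left(R,Q \right)} = - 10 R$ ($V{\left(R,Q \right)} = \left(-1 - 9\right) R = - 10 R$)
$32 \left(V{\left(b,-3 \right)} - \frac{30}{2}\right) = 32 \left(\left(-10\right) \left(-5\right) - \frac{30}{2}\right) = 32 \left(50 - 15\right) = 32 \cdot 35 = 1120$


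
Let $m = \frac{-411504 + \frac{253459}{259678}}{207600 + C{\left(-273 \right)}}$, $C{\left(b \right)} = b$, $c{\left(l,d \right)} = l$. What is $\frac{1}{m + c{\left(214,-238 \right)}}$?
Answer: $\frac{53838260706}{11414529508831} \approx 0.0047166$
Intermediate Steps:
$m = - \frac{106858282253}{53838260706}$ ($m = \frac{-411504 + \frac{253459}{259678}}{207600 - 273} = \frac{-411504 + 253459 \cdot \frac{1}{259678}}{207327} = \left(-411504 + \frac{253459}{259678}\right) \frac{1}{207327} = \left(- \frac{106858282253}{259678}\right) \frac{1}{207327} = - \frac{106858282253}{53838260706} \approx -1.9848$)
$\frac{1}{m + c{\left(214,-238 \right)}} = \frac{1}{- \frac{106858282253}{53838260706} + 214} = \frac{1}{\frac{11414529508831}{53838260706}} = \frac{53838260706}{11414529508831}$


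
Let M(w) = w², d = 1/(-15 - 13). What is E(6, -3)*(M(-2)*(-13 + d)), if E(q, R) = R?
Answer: 1095/7 ≈ 156.43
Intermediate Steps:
d = -1/28 (d = 1/(-28) = -1/28 ≈ -0.035714)
E(6, -3)*(M(-2)*(-13 + d)) = -3*(-2)²*(-13 - 1/28) = -12*(-365)/28 = -3*(-365/7) = 1095/7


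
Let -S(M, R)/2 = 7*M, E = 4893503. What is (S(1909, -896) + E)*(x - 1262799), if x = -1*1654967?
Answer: -14200116460182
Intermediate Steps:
S(M, R) = -14*M
x = -1654967
(S(1909, -896) + E)*(x - 1262799) = (-14*1909 + 4893503)*(-1654967 - 1262799) = (-26726 + 4893503)*(-2917766) = 4866777*(-2917766) = -14200116460182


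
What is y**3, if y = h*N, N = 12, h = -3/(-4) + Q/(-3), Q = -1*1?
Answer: 2197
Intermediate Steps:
Q = -1
h = 13/12 (h = -3/(-4) - 1/(-3) = -3*(-1/4) - 1*(-1/3) = 3/4 + 1/3 = 13/12 ≈ 1.0833)
y = 13 (y = (13/12)*12 = 13)
y**3 = 13**3 = 2197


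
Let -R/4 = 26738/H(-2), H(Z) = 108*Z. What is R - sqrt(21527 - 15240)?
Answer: 13369/27 - sqrt(6287) ≈ 415.86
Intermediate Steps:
R = 13369/27 (R = -106952/(108*(-2)) = -106952/(-216) = -106952*(-1)/216 = -4*(-13369/108) = 13369/27 ≈ 495.15)
R - sqrt(21527 - 15240) = 13369/27 - sqrt(21527 - 15240) = 13369/27 - sqrt(6287)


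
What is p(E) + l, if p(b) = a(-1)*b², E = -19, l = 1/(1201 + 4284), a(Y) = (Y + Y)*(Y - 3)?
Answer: 15840681/5485 ≈ 2888.0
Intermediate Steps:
a(Y) = 2*Y*(-3 + Y) (a(Y) = (2*Y)*(-3 + Y) = 2*Y*(-3 + Y))
l = 1/5485 ≈ 0.00018232
p(b) = 8*b² (p(b) = (2*(-1)*(-3 - 1))*b² = (2*(-1)*(-4))*b² = 8*b²)
p(E) + l = 8*(-19)² + 1/5485 = 8*361 + 1/5485 = 2888 + 1/5485 = 15840681/5485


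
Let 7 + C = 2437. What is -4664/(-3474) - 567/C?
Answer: 19267/17370 ≈ 1.1092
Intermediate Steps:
C = 2430 (C = -7 + 2437 = 2430)
-4664/(-3474) - 567/C = -4664/(-3474) - 567/2430 = -4664*(-1/3474) - 567*1/2430 = 2332/1737 - 7/30 = 19267/17370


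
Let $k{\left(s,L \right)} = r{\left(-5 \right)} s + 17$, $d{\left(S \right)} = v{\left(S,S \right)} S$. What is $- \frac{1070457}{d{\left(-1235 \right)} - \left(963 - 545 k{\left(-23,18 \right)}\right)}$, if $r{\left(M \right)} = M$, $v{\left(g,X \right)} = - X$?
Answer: $\frac{1070457}{1454248} \approx 0.73609$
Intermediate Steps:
$d{\left(S \right)} = - S^{2}$ ($d{\left(S \right)} = - S S = - S^{2}$)
$k{\left(s,L \right)} = 17 - 5 s$ ($k{\left(s,L \right)} = - 5 s + 17 = 17 - 5 s$)
$- \frac{1070457}{d{\left(-1235 \right)} - \left(963 - 545 k{\left(-23,18 \right)}\right)} = - \frac{1070457}{- \left(-1235\right)^{2} - \left(963 - 545 \left(17 - -115\right)\right)} = - \frac{1070457}{\left(-1\right) 1525225 - \left(963 - 545 \left(17 + 115\right)\right)} = - \frac{1070457}{-1525225 - \left(963 - 71940\right)} = - \frac{1070457}{-1525225 - -70977} = - \frac{1070457}{-1525225 + 70977} = - \frac{1070457}{-1454248} = \left(-1070457\right) \left(- \frac{1}{1454248}\right) = \frac{1070457}{1454248}$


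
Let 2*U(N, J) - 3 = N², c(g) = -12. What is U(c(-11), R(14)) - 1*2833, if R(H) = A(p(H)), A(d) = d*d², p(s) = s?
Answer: -5519/2 ≈ -2759.5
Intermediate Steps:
A(d) = d³
R(H) = H³
U(N, J) = 3/2 + N²/2
U(c(-11), R(14)) - 1*2833 = (3/2 + (½)*(-12)²) - 1*2833 = (3/2 + (½)*144) - 2833 = (3/2 + 72) - 2833 = 147/2 - 2833 = -5519/2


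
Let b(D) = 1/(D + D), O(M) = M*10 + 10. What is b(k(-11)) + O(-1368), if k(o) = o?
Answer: -300741/22 ≈ -13670.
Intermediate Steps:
O(M) = 10 + 10*M (O(M) = 10*M + 10 = 10 + 10*M)
b(D) = 1/(2*D)
b(k(-11)) + O(-1368) = (1/2)/(-11) + (10 + 10*(-1368)) = (1/2)*(-1/11) + (10 - 13680) = -1/22 - 13670 = -300741/22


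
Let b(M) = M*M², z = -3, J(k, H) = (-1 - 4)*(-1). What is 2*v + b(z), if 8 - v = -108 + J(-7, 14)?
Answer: 195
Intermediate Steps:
J(k, H) = 5 (J(k, H) = -5*(-1) = 5)
b(M) = M³
v = 111 (v = 8 - (-108 + 5) = 8 - 1*(-103) = 8 + 103 = 111)
2*v + b(z) = 2*111 + (-3)³ = 222 - 27 = 195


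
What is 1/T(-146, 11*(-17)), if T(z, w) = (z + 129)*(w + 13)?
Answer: 1/2958 ≈ 0.00033807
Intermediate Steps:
T(z, w) = (13 + w)*(129 + z) (T(z, w) = (129 + z)*(13 + w) = (13 + w)*(129 + z))
1/T(-146, 11*(-17)) = 1/(1677 + 13*(-146) + 129*(11*(-17)) + (11*(-17))*(-146)) = 1/(1677 - 1898 + 129*(-187) - 187*(-146)) = 1/(1677 - 1898 - 24123 + 27302) = 1/2958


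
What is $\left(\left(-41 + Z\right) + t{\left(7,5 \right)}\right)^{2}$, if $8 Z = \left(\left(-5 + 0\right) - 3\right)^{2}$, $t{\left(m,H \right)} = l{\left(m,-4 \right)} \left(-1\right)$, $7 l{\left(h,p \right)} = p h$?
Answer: $841$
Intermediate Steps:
$l{\left(h,p \right)} = \frac{h p}{7}$ ($l{\left(h,p \right)} = \frac{p h}{7} = \frac{h p}{7}$)
$t{\left(m,H \right)} = \frac{4 m}{7}$ ($t{\left(m,H \right)} = \frac{1}{7} m \left(-4\right) \left(-1\right) = - \frac{4 m}{7} \left(-1\right) = \frac{4 m}{7}$)
$Z = 8$ ($Z = \frac{\left(\left(-5 + 0\right) - 3\right)^{2}}{8} = \frac{\left(-5 - 3\right)^{2}}{8} = \frac{\left(-8\right)^{2}}{8} = \frac{1}{8} \cdot 64 = 8$)
$\left(\left(-41 + Z\right) + t{\left(7,5 \right)}\right)^{2} = \left(\left(-41 + 8\right) + \frac{4}{7} \cdot 7\right)^{2} = \left(-33 + 4\right)^{2} = \left(-29\right)^{2} = 841$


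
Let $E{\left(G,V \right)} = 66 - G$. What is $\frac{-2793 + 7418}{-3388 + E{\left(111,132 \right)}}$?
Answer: $- \frac{4625}{3433} \approx -1.3472$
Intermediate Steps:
$\frac{-2793 + 7418}{-3388 + E{\left(111,132 \right)}} = \frac{-2793 + 7418}{-3388 + \left(66 - 111\right)} = \frac{4625}{-3388 + \left(66 - 111\right)} = \frac{4625}{-3388 - 45} = \frac{4625}{-3433} = 4625 \left(- \frac{1}{3433}\right) = - \frac{4625}{3433}$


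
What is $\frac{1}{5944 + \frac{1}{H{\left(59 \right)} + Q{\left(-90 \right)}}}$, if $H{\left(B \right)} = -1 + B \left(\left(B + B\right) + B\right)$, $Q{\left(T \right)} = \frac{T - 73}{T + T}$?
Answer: $\frac{1879723}{11173073692} \approx 0.00016824$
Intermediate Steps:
$Q{\left(T \right)} = \frac{-73 + T}{2 T}$
$H{\left(B \right)} = -1 + 3 B^{2}$ ($H{\left(B \right)} = -1 + B \left(2 B + B\right) = -1 + B 3 B = -1 + 3 B^{2}$)
$\frac{1}{5944 + \frac{1}{H{\left(59 \right)} + Q{\left(-90 \right)}}} = \frac{1}{5944 + \frac{1}{\left(-1 + 3 \cdot 59^{2}\right) + \frac{-73 - 90}{2 \left(-90\right)}}} = \frac{1}{5944 + \frac{1}{\left(-1 + 3 \cdot 3481\right) + \frac{1}{2} \left(- \frac{1}{90}\right) \left(-163\right)}} = \frac{1}{5944 + \frac{1}{\left(-1 + 10443\right) + \frac{163}{180}}} = \frac{1}{5944 + \frac{1}{10442 + \frac{163}{180}}} = \frac{1}{5944 + \frac{1}{\frac{1879723}{180}}} = \frac{1}{5944 + \frac{180}{1879723}} = \frac{1}{\frac{11173073692}{1879723}} = \frac{1879723}{11173073692}$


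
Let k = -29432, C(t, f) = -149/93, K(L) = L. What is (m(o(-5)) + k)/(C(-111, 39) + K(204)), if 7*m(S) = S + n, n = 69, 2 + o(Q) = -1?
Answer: -19154094/131761 ≈ -145.37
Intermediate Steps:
C(t, f) = -149/93 (C(t, f) = -149*1/93 = -149/93)
o(Q) = -3 (o(Q) = -2 - 1 = -3)
m(S) = 69/7 + S/7 (m(S) = (S + 69)/7 = (69 + S)/7 = 69/7 + S/7)
(m(o(-5)) + k)/(C(-111, 39) + K(204)) = ((69/7 + (⅐)*(-3)) - 29432)/(-149/93 + 204) = ((69/7 - 3/7) - 29432)/(18823/93) = (66/7 - 29432)*(93/18823) = -205958/7*93/18823 = -19154094/131761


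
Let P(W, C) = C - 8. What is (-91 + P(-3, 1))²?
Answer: 9604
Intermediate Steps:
P(W, C) = -8 + C
(-91 + P(-3, 1))² = (-91 + (-8 + 1))² = (-91 - 7)² = (-98)² = 9604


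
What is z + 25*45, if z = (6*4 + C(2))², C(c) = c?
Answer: 1801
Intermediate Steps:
z = 676 (z = (6*4 + 2)² = (24 + 2)² = 26² = 676)
z + 25*45 = 676 + 25*45 = 676 + 1125 = 1801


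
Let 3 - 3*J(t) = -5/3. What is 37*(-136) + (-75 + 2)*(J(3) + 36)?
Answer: -69962/9 ≈ -7773.6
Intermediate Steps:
J(t) = 14/9 (J(t) = 1 - (-5)/(3*3) = 1 - 1/3*(-5/3) = 1 + 5/9 = 14/9)
37*(-136) + (-75 + 2)*(J(3) + 36) = 37*(-136) + (-75 + 2)*(14/9 + 36) = -5032 - 73*338/9 = -5032 - 24674/9 = -69962/9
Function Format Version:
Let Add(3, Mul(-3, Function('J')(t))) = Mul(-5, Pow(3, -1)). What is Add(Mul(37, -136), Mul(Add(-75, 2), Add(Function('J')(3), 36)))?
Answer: Rational(-69962, 9) ≈ -7773.6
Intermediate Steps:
Function('J')(t) = Rational(14, 9) (Function('J')(t) = Add(1, Mul(Rational(-1, 3), Mul(-5, Pow(3, -1)))) = Add(1, Mul(Rational(-1, 3), Mul(-5, Rational(1, 3)))) = Add(1, Mul(Rational(-1, 3), Rational(-5, 3))) = Add(1, Rational(5, 9)) = Rational(14, 9))
Add(Mul(37, -136), Mul(Add(-75, 2), Add(Function('J')(3), 36))) = Add(Mul(37, -136), Mul(Add(-75, 2), Add(Rational(14, 9), 36))) = Add(-5032, Mul(-73, Rational(338, 9))) = Add(-5032, Rational(-24674, 9)) = Rational(-69962, 9)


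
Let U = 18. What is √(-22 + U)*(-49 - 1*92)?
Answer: -282*I ≈ -282.0*I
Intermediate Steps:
√(-22 + U)*(-49 - 1*92) = √(-22 + 18)*(-49 - 1*92) = √(-4)*(-49 - 92) = (2*I)*(-141) = -282*I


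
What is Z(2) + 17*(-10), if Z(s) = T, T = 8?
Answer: -162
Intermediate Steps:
Z(s) = 8
Z(2) + 17*(-10) = 8 + 17*(-10) = 8 - 170 = -162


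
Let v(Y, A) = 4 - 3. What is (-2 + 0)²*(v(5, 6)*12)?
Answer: 48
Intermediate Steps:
v(Y, A) = 1
(-2 + 0)²*(v(5, 6)*12) = (-2 + 0)²*(1*12) = (-2)²*12 = 4*12 = 48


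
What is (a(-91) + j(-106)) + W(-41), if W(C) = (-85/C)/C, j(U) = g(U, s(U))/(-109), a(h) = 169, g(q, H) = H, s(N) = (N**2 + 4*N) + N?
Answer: 12959650/183229 ≈ 70.729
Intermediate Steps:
s(N) = N**2 + 5*N
j(U) = -U*(5 + U)/109 (j(U) = (U*(5 + U))/(-109) = (U*(5 + U))*(-1/109) = -U*(5 + U)/109)
W(C) = -85/C**2
(a(-91) + j(-106)) + W(-41) = (169 - 1/109*(-106)*(5 - 106)) - 85/(-41)**2 = (169 - 1/109*(-106)*(-101)) - 85*1/1681 = (169 - 10706/109) - 85/1681 = 7715/109 - 85/1681 = 12959650/183229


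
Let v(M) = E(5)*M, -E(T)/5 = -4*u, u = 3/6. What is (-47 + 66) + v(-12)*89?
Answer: -10661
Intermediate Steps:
u = 1/2 (u = 3*(1/6) = 1/2 ≈ 0.50000)
E(T) = 10 (E(T) = -(-20)/2 = -5*(-2) = 10)
v(M) = 10*M
(-47 + 66) + v(-12)*89 = (-47 + 66) + (10*(-12))*89 = 19 - 120*89 = 19 - 10680 = -10661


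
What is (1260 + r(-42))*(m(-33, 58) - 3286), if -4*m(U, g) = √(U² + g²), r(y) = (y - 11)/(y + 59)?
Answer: -70211962/17 - 21367*√4453/68 ≈ -4.1511e+6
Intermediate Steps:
r(y) = (-11 + y)/(59 + y)
m(U, g) = -√(U² + g²)/4
(1260 + r(-42))*(m(-33, 58) - 3286) = (1260 + (-11 - 42)/(59 - 42))*(-√((-33)² + 58²)/4 - 3286) = (1260 - 53/17)*(-√(1089 + 3364)/4 - 3286) = (1260 + (1/17)*(-53))*(-√4453/4 - 3286) = (1260 - 53/17)*(-3286 - √4453/4) = 21367*(-3286 - √4453/4)/17 = -70211962/17 - 21367*√4453/68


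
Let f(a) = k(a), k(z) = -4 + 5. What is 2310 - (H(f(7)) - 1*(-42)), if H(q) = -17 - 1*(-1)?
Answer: 2284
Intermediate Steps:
k(z) = 1
f(a) = 1
H(q) = -16 (H(q) = -17 + 1 = -16)
2310 - (H(f(7)) - 1*(-42)) = 2310 - (-16 - 1*(-42)) = 2310 - (-16 + 42) = 2310 - 1*26 = 2310 - 26 = 2284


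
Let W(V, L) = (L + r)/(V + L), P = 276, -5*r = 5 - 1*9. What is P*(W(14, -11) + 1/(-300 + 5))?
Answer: -277104/295 ≈ -939.34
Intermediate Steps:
r = ⅘ (r = -(5 - 1*9)/5 = -(5 - 9)/5 = -⅕*(-4) = ⅘ ≈ 0.80000)
W(V, L) = (⅘ + L)/(L + V) (W(V, L) = (L + ⅘)/(V + L) = (⅘ + L)/(L + V))
P*(W(14, -11) + 1/(-300 + 5)) = 276*((⅘ - 11)/(-11 + 14) + 1/(-300 + 5)) = 276*(-51/5/3 + 1/(-295)) = 276*((⅓)*(-51/5) - 1/295) = 276*(-17/5 - 1/295) = 276*(-1004/295) = -277104/295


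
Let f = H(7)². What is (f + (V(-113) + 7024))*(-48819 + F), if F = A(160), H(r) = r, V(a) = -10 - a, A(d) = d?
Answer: -349176984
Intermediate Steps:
f = 49 (f = 7² = 49)
F = 160
(f + (V(-113) + 7024))*(-48819 + F) = (49 + ((-10 - 1*(-113)) + 7024))*(-48819 + 160) = (49 + ((-10 + 113) + 7024))*(-48659) = (49 + (103 + 7024))*(-48659) = (49 + 7127)*(-48659) = 7176*(-48659) = -349176984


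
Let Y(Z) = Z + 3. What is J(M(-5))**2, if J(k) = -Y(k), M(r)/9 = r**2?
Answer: 51984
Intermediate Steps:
Y(Z) = 3 + Z
M(r) = 9*r**2
J(k) = -3 - k (J(k) = -(3 + k) = -3 - k)
J(M(-5))**2 = (-3 - 9*(-5)**2)**2 = (-3 - 9*25)**2 = (-3 - 1*225)**2 = (-3 - 225)**2 = (-228)**2 = 51984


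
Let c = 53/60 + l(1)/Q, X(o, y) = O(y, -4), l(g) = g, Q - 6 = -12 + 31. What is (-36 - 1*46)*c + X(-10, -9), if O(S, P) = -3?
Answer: -11807/150 ≈ -78.713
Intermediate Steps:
Q = 25 (Q = 6 + (-12 + 31) = 6 + 19 = 25)
X(o, y) = -3
c = 277/300 (c = 53/60 + 1/25 = 277/300 ≈ 0.92333)
(-36 - 1*46)*c + X(-10, -9) = (-36 - 1*46)*(277/300) - 3 = (-36 - 46)*(277/300) - 3 = -82*277/300 - 3 = -11357/150 - 3 = -11807/150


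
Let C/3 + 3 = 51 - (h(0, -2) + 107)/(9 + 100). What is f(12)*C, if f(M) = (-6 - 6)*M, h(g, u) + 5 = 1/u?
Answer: -2216376/109 ≈ -20334.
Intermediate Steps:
h(g, u) = -5 + 1/u
f(M) = -12*M
C = 30783/218 (C = -9 + 3*(51 - ((-5 + 1/(-2)) + 107)/(9 + 100)) = -9 + 3*(51 - ((-5 - ½) + 107)/109) = -9 + 3*(51 - (-11/2 + 107)/109) = -9 + 3*(51 - 203/(2*109)) = -9 + 3*(51 - 1*203/218) = -9 + 3*(51 - 203/218) = -9 + 3*(10915/218) = -9 + 32745/218 = 30783/218 ≈ 141.21)
f(12)*C = -12*12*(30783/218) = -144*30783/218 = -2216376/109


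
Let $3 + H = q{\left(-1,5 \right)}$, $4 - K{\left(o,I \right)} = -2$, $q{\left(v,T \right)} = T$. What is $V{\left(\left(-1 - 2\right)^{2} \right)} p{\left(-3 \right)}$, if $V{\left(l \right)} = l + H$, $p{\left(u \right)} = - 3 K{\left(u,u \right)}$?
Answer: $-198$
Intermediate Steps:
$K{\left(o,I \right)} = 6$ ($K{\left(o,I \right)} = 4 - -2 = 4 + 2 = 6$)
$H = 2$ ($H = -3 + 5 = 2$)
$p{\left(u \right)} = -18$ ($p{\left(u \right)} = \left(-3\right) 6 = -18$)
$V{\left(l \right)} = 2 + l$ ($V{\left(l \right)} = l + 2 = 2 + l$)
$V{\left(\left(-1 - 2\right)^{2} \right)} p{\left(-3 \right)} = \left(2 + \left(-1 - 2\right)^{2}\right) \left(-18\right) = \left(2 + \left(-3\right)^{2}\right) \left(-18\right) = \left(2 + 9\right) \left(-18\right) = 11 \left(-18\right) = -198$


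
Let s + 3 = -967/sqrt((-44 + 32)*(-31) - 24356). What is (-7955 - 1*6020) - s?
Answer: -13972 - 967*I*sqrt(1499)/5996 ≈ -13972.0 - 6.244*I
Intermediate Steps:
s = -3 + 967*I*sqrt(1499)/5996 (s = -3 - 967/sqrt((-44 + 32)*(-31) - 24356) = -3 - 967/sqrt(-12*(-31) - 24356) = -3 - 967/sqrt(372 - 24356) = -3 - 967*(-I*sqrt(1499)/5996) = -3 - (-967)*I*sqrt(1499)/5996 = -3 + 967*I*sqrt(1499)/5996 ≈ -3.0 + 6.244*I)
(-7955 - 1*6020) - s = (-7955 - 1*6020) - (-3 + 967*I*sqrt(1499)/5996) = (-7955 - 6020) + (3 - 967*I*sqrt(1499)/5996) = -13975 + (3 - 967*I*sqrt(1499)/5996) = -13972 - 967*I*sqrt(1499)/5996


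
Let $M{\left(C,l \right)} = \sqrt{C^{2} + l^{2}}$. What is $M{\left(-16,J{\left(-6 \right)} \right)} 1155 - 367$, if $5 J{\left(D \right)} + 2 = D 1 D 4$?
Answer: $-367 + 462 \sqrt{6641} \approx 37282.0$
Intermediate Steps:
$J{\left(D \right)} = - \frac{2}{5} + \frac{4 D^{2}}{5}$ ($J{\left(D \right)} = - \frac{2}{5} + \frac{D 1 D 4}{5} = - \frac{2}{5} + \frac{D D 4}{5} = - \frac{2}{5} + \frac{D^{2} \cdot 4}{5} = - \frac{2}{5} + \frac{4 D^{2}}{5}$)
$M{\left(-16,J{\left(-6 \right)} \right)} 1155 - 367 = \sqrt{\left(-16\right)^{2} + \left(- \frac{2}{5} + \frac{4 \left(-6\right)^{2}}{5}\right)^{2}} \cdot 1155 - 367 = \sqrt{256 + \left(- \frac{2}{5} + \frac{4}{5} \cdot 36\right)^{2}} \cdot 1155 - 367 = \sqrt{256 + \left(- \frac{2}{5} + \frac{144}{5}\right)^{2}} \cdot 1155 - 367 = \sqrt{256 + \left(\frac{142}{5}\right)^{2}} \cdot 1155 - 367 = \sqrt{256 + \frac{20164}{25}} \cdot 1155 - 367 = \sqrt{\frac{26564}{25}} \cdot 1155 - 367 = \frac{2 \sqrt{6641}}{5} \cdot 1155 - 367 = 462 \sqrt{6641} - 367 = -367 + 462 \sqrt{6641}$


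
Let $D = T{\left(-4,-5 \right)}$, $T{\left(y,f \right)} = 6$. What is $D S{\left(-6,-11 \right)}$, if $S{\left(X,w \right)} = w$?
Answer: $-66$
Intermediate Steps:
$D = 6$
$D S{\left(-6,-11 \right)} = 6 \left(-11\right) = -66$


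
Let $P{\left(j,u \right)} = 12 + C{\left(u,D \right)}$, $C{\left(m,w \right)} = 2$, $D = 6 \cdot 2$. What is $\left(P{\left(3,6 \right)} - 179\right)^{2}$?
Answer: $27225$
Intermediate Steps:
$D = 12$
$P{\left(j,u \right)} = 14$ ($P{\left(j,u \right)} = 12 + 2 = 14$)
$\left(P{\left(3,6 \right)} - 179\right)^{2} = \left(14 - 179\right)^{2} = \left(-165\right)^{2} = 27225$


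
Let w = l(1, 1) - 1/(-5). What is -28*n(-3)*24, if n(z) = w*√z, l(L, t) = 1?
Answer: -4032*I*√3/5 ≈ -1396.7*I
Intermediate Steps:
w = 6/5 (w = 1 - 1/(-5) = 1 - 1*(-⅕) = 1 + ⅕ = 6/5 ≈ 1.2000)
n(z) = 6*√z/5
-28*n(-3)*24 = -168*√(-3)/5*24 = -168*I*√3/5*24 = -4032*I*√3/5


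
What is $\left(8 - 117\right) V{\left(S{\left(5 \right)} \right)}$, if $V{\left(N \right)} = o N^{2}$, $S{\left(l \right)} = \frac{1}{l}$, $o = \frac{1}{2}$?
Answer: $- \frac{109}{50} \approx -2.18$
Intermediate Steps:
$o = \frac{1}{2} \approx 0.5$
$V{\left(N \right)} = \frac{N^{2}}{2}$
$\left(8 - 117\right) V{\left(S{\left(5 \right)} \right)} = \left(8 - 117\right) \frac{\left(\frac{1}{5}\right)^{2}}{2} = \left(8 - 117\right) \frac{1}{2 \cdot 25} = - 109 \cdot \frac{1}{2} \cdot \frac{1}{25} = \left(-109\right) \frac{1}{50} = - \frac{109}{50}$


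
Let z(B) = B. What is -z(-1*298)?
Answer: 298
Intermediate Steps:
-z(-1*298) = -(-1)*298 = -1*(-298) = 298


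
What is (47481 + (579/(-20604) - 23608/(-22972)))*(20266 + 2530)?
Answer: 10673251906690719/9860731 ≈ 1.0824e+9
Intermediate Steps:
(47481 + (579/(-20604) - 23608/(-22972)))*(20266 + 2530) = (47481 + (579*(-1/20604) - 23608*(-1/22972)))*22796 = (47481 + (-193/6868 + 5902/5743))*22796 = (47481 + 39426537/39442924)*22796 = (1872828900981/39442924)*22796 = 10673251906690719/9860731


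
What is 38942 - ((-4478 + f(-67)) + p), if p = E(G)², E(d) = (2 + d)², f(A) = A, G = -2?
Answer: 43487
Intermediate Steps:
p = 0 (p = ((2 - 2)²)² = (0²)² = 0² = 0)
38942 - ((-4478 + f(-67)) + p) = 38942 - ((-4478 - 67) + 0) = 38942 - (-4545 + 0) = 38942 - 1*(-4545) = 38942 + 4545 = 43487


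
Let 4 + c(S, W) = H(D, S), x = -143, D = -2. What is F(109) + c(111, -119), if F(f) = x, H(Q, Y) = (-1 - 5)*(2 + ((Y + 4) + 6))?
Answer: -885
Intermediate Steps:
H(Q, Y) = -72 - 6*Y (H(Q, Y) = -6*(2 + ((4 + Y) + 6)) = -6*(2 + (10 + Y)) = -6*(12 + Y) = -72 - 6*Y)
F(f) = -143
c(S, W) = -76 - 6*S (c(S, W) = -4 + (-72 - 6*S) = -76 - 6*S)
F(109) + c(111, -119) = -143 + (-76 - 6*111) = -143 + (-76 - 666) = -143 - 742 = -885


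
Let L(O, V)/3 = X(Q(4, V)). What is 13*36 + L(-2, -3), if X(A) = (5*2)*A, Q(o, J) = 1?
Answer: 498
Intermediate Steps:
X(A) = 10*A
L(O, V) = 30 (L(O, V) = 3*(10*1) = 3*10 = 30)
13*36 + L(-2, -3) = 13*36 + 30 = 468 + 30 = 498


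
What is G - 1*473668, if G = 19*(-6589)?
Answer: -598859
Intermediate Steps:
G = -125191
G - 1*473668 = -125191 - 1*473668 = -125191 - 473668 = -598859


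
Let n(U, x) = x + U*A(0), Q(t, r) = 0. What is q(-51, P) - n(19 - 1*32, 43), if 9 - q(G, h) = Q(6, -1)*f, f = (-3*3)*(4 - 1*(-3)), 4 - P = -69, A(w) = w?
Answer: -34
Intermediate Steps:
P = 73 (P = 4 - 1*(-69) = 4 + 69 = 73)
n(U, x) = x (n(U, x) = x + U*0 = x + 0 = x)
f = -63 (f = -9*(4 + 3) = -9*7 = -63)
q(G, h) = 9 (q(G, h) = 9 - 0*(-63) = 9 - 1*0 = 9 + 0 = 9)
q(-51, P) - n(19 - 1*32, 43) = 9 - 1*43 = 9 - 43 = -34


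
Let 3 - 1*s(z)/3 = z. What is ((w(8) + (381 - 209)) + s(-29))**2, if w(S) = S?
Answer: 76176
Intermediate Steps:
s(z) = 9 - 3*z
((w(8) + (381 - 209)) + s(-29))**2 = ((8 + (381 - 209)) + (9 - 3*(-29)))**2 = ((8 + 172) + (9 + 87))**2 = (180 + 96)**2 = 276**2 = 76176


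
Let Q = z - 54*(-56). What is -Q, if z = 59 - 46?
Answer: -3037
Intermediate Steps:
z = 13
Q = 3037 (Q = 13 - 54*(-56) = 13 + 3024 = 3037)
-Q = -1*3037 = -3037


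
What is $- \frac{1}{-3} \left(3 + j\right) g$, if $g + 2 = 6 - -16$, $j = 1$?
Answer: $\frac{80}{3} \approx 26.667$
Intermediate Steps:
$g = 20$ ($g = -2 + \left(6 - -16\right) = -2 + \left(6 + 16\right) = -2 + 22 = 20$)
$- \frac{1}{-3} \left(3 + j\right) g = - \frac{1}{-3} \left(3 + 1\right) 20 = \left(-1\right) \left(- \frac{1}{3}\right) 4 \cdot 20 = \frac{1}{3} \cdot 4 \cdot 20 = \frac{4}{3} \cdot 20 = \frac{80}{3}$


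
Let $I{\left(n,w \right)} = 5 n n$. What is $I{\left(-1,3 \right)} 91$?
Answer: $455$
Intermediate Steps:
$I{\left(n,w \right)} = 5 n^{2}$
$I{\left(-1,3 \right)} 91 = 5 \left(-1\right)^{2} \cdot 91 = 5 \cdot 1 \cdot 91 = 5 \cdot 91 = 455$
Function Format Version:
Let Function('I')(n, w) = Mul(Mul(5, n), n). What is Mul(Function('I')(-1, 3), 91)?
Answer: 455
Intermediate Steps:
Function('I')(n, w) = Mul(5, Pow(n, 2))
Mul(Function('I')(-1, 3), 91) = Mul(Mul(5, Pow(-1, 2)), 91) = Mul(Mul(5, 1), 91) = Mul(5, 91) = 455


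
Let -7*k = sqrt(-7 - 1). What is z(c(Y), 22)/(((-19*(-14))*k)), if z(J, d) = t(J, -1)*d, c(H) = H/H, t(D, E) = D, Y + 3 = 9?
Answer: 11*I*sqrt(2)/76 ≈ 0.20469*I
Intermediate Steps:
Y = 6 (Y = -3 + 9 = 6)
c(H) = 1
z(J, d) = J*d
k = -2*I*sqrt(2)/7 (k = -sqrt(-7 - 1)/7 = -2*I*sqrt(2)/7 ≈ -0.40406*I)
z(c(Y), 22)/(((-19*(-14))*k)) = (1*22)/(((-19*(-14))*(-2*I*sqrt(2)/7))) = 22/((266*(-2*I*sqrt(2)/7))) = 22/((-76*I*sqrt(2))) = 22*(I*sqrt(2)/152) = 11*I*sqrt(2)/76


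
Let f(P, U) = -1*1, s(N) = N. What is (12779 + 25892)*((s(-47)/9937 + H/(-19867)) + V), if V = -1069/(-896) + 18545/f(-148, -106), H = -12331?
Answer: -126842696223636974591/176886867584 ≈ -7.1708e+8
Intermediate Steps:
f(P, U) = -1
V = -16615251/896 (V = -1069/(-896) + 18545/(-1) = -1069*(-1/896) + 18545*(-1) = 1069/896 - 18545 = -16615251/896 ≈ -18544.)
(12779 + 25892)*((s(-47)/9937 + H/(-19867)) + V) = (12779 + 25892)*((-47/9937 - 12331/(-19867)) - 16615251/896) = 38671*((-47*1/9937 - 12331*(-1/19867)) - 16615251/896) = 38671*((-47/9937 + 12331/19867) - 16615251/896) = 38671*(121599398/197418379 - 16615251/896) = 38671*(-3280046966037521/176886867584) = -126842696223636974591/176886867584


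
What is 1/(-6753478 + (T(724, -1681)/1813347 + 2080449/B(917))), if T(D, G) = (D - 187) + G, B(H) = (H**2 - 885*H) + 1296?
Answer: -55560952080/375225894990433597 ≈ -1.4807e-7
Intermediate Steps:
B(H) = 1296 + H**2 - 885*H
T(D, G) = -187 + D + G (T(D, G) = (-187 + D) + G = -187 + D + G)
1/(-6753478 + (T(724, -1681)/1813347 + 2080449/B(917))) = 1/(-6753478 + ((-187 + 724 - 1681)/1813347 + 2080449/(1296 + 917**2 - 885*917))) = 1/(-6753478 + (-1144*1/1813347 + 2080449/(1296 + 840889 - 811545))) = 1/(-6753478 + (-1144/1813347 + 2080449/30640)) = 1/(-6753478 + 3772540900643/55560952080) = 1/(-375225894990433597/55560952080) = -55560952080/375225894990433597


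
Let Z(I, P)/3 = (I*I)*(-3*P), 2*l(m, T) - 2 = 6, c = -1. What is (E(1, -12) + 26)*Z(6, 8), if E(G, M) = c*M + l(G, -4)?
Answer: -108864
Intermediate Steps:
l(m, T) = 4 (l(m, T) = 1 + (½)*6 = 1 + 3 = 4)
Z(I, P) = -9*P*I² (Z(I, P) = 3*((I*I)*(-3*P)) = 3*(I²*(-3*P)) = 3*(-3*P*I²) = -9*P*I²)
E(G, M) = 4 - M (E(G, M) = -M + 4 = 4 - M)
(E(1, -12) + 26)*Z(6, 8) = ((4 - 1*(-12)) + 26)*(-9*8*6²) = ((4 + 12) + 26)*(-9*8*36) = (16 + 26)*(-2592) = 42*(-2592) = -108864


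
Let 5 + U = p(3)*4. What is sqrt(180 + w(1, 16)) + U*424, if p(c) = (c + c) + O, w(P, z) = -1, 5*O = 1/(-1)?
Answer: 38584/5 + sqrt(179) ≈ 7730.2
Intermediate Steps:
O = -1/5 (O = (1/(-1))/5 = (1*(-1))/5 = (1/5)*(-1) = -1/5 ≈ -0.20000)
p(c) = -1/5 + 2*c (p(c) = (c + c) - 1/5 = 2*c - 1/5 = -1/5 + 2*c)
U = 91/5 (U = -5 + (-1/5 + 2*3)*4 = -5 + (-1/5 + 6)*4 = -5 + (29/5)*4 = -5 + 116/5 = 91/5 ≈ 18.200)
sqrt(180 + w(1, 16)) + U*424 = sqrt(180 - 1) + (91/5)*424 = sqrt(179) + 38584/5 = 38584/5 + sqrt(179)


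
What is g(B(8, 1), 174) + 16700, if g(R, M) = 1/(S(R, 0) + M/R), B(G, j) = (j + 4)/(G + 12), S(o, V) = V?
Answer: 11623201/696 ≈ 16700.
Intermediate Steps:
B(G, j) = (4 + j)/(12 + G)
g(R, M) = R/M (g(R, M) = 1/(0 + M/R) = 1/(M/R) = R/M)
g(B(8, 1), 174) + 16700 = ((4 + 1)/(12 + 8))/174 + 16700 = (5/20)*(1/174) + 16700 = ((1/20)*5)*(1/174) + 16700 = (¼)*(1/174) + 16700 = 1/696 + 16700 = 11623201/696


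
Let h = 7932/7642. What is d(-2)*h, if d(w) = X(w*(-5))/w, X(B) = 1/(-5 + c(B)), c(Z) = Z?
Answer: -1983/19105 ≈ -0.10379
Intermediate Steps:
X(B) = 1/(-5 + B)
d(w) = 1/(w*(-5 - 5*w)) (d(w) = 1/((-5 + w*(-5))*w) = 1/((-5 - 5*w)*w) = 1/(w*(-5 - 5*w)))
h = 3966/3821 (h = 7932*(1/7642) = 3966/3821 ≈ 1.0379)
d(-2)*h = -⅕/(-2*(1 - 2))*(3966/3821) = -⅕*(-½)/(-1)*(3966/3821) = -⅕*(-½)*(-1)*(3966/3821) = -⅒*3966/3821 = -1983/19105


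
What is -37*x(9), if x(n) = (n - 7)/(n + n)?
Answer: -37/9 ≈ -4.1111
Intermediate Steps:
x(n) = (-7 + n)/(2*n) (x(n) = (-7 + n)/((2*n)) = (-7 + n)*(1/(2*n)) = (-7 + n)/(2*n))
-37*x(9) = -37*(-7 + 9)/(2*9) = -37*2/(2*9) = -37*⅑ = -37/9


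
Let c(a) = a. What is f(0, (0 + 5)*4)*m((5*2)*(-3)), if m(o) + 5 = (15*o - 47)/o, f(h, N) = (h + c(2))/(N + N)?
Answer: 347/600 ≈ 0.57833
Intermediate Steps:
f(h, N) = (2 + h)/(2*N) (f(h, N) = (h + 2)/(N + N) = (2 + h)/((2*N)) = (2 + h)*(1/(2*N)) = (2 + h)/(2*N))
m(o) = -5 + (-47 + 15*o)/o (m(o) = -5 + (15*o - 47)/o = -5 + (-47 + 15*o)/o)
f(0, (0 + 5)*4)*m((5*2)*(-3)) = ((2 + 0)/(2*(((0 + 5)*4))))*(10 - 47/((5*2)*(-3))) = ((½)*2/(5*4))*(10 - 47/(10*(-3))) = ((½)*2/20)*(10 - 47/(-30)) = ((½)*(1/20)*2)*(10 - 47*(-1/30)) = (10 + 47/30)/20 = (1/20)*(347/30) = 347/600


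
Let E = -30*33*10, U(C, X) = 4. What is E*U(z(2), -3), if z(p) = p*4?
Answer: -39600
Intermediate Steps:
z(p) = 4*p
E = -9900 (E = -990*10 = -9900)
E*U(z(2), -3) = -9900*4 = -39600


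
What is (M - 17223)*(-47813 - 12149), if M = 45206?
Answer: -1677916646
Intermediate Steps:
(M - 17223)*(-47813 - 12149) = (45206 - 17223)*(-47813 - 12149) = 27983*(-59962) = -1677916646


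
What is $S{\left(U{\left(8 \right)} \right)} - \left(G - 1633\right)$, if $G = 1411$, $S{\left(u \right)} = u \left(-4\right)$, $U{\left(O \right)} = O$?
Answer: $190$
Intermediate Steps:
$S{\left(u \right)} = - 4 u$
$S{\left(U{\left(8 \right)} \right)} - \left(G - 1633\right) = \left(-4\right) 8 - \left(1411 - 1633\right) = -32 - \left(1411 - 1633\right) = -32 - -222 = -32 + 222 = 190$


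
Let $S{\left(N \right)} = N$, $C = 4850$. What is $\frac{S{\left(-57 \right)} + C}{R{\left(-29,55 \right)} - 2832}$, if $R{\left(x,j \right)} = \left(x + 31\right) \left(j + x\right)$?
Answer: $- \frac{4793}{2780} \approx -1.7241$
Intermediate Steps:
$R{\left(x,j \right)} = \left(31 + x\right) \left(j + x\right)$
$\frac{S{\left(-57 \right)} + C}{R{\left(-29,55 \right)} - 2832} = \frac{-57 + 4850}{\left(\left(-29\right)^{2} + 31 \cdot 55 + 31 \left(-29\right) + 55 \left(-29\right)\right) - 2832} = \frac{4793}{\left(841 + 1705 - 899 - 1595\right) - 2832} = \frac{4793}{52 - 2832} = \frac{4793}{-2780} = 4793 \left(- \frac{1}{2780}\right) = - \frac{4793}{2780}$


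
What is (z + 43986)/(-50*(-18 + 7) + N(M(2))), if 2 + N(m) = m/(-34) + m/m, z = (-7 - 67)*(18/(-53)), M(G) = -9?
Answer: 5287204/65985 ≈ 80.127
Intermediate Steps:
z = 1332/53 (z = -1332*(-1)/53 = -74*(-18/53) = 1332/53 ≈ 25.132)
N(m) = -1 - m/34 (N(m) = -2 + (m/(-34) + m/m) = -2 + (m*(-1/34) + 1) = -2 + (-m/34 + 1) = -2 + (1 - m/34) = -1 - m/34)
(z + 43986)/(-50*(-18 + 7) + N(M(2))) = (1332/53 + 43986)/(-50*(-18 + 7) + (-1 - 1/34*(-9))) = 2332590/(53*(-50*(-11) + (-1 + 9/34))) = 2332590/(53*(550 - 25/34)) = 2332590/(53*(18675/34)) = (2332590/53)*(34/18675) = 5287204/65985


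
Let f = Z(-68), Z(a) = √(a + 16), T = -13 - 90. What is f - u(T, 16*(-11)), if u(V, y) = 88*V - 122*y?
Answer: -12408 + 2*I*√13 ≈ -12408.0 + 7.2111*I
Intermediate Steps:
T = -103
u(V, y) = -122*y + 88*V
Z(a) = √(16 + a)
f = 2*I*√13 (f = √(16 - 68) = √(-52) = 2*I*√13 ≈ 7.2111*I)
f - u(T, 16*(-11)) = 2*I*√13 - (-1952*(-11) + 88*(-103)) = 2*I*√13 - (-122*(-176) - 9064) = 2*I*√13 - (21472 - 9064) = 2*I*√13 - 1*12408 = 2*I*√13 - 12408 = -12408 + 2*I*√13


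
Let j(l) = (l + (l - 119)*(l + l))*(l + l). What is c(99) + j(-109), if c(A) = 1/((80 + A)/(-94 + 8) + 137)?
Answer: -125448271044/11603 ≈ -1.0812e+7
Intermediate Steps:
c(A) = 1/(5851/43 - A/86) (c(A) = 1/((80 + A)/(-86) + 137) = 1/((80 + A)*(-1/86) + 137) = 1/((-40/43 - A/86) + 137) = 1/(5851/43 - A/86))
j(l) = 2*l*(l + 2*l*(-119 + l)) (j(l) = (l + (-119 + l)*(2*l))*(2*l) = (l + 2*l*(-119 + l))*(2*l) = 2*l*(l + 2*l*(-119 + l)))
c(99) + j(-109) = -86/(-11702 + 99) + (-109)**2*(-474 + 4*(-109)) = -86/(-11603) + 11881*(-474 - 436) = -86*(-1/11603) + 11881*(-910) = 86/11603 - 10811710 = -125448271044/11603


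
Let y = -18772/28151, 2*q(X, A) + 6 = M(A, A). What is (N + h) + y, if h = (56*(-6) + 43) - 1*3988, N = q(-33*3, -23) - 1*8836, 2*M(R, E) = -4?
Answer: -369388043/28151 ≈ -13122.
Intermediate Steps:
M(R, E) = -2 (M(R, E) = (1/2)*(-4) = -2)
q(X, A) = -4 (q(X, A) = -3 + (1/2)*(-2) = -3 - 1 = -4)
y = -18772/28151 (y = -18772*1/28151 = -18772/28151 ≈ -0.66683)
N = -8840 (N = -4 - 1*8836 = -4 - 8836 = -8840)
h = -4281 (h = (-336 + 43) - 3988 = -293 - 3988 = -4281)
(N + h) + y = (-8840 - 4281) - 18772/28151 = -13121 - 18772/28151 = -369388043/28151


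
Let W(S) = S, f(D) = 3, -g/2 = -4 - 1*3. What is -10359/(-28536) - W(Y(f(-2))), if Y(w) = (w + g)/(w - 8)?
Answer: 178969/47560 ≈ 3.7630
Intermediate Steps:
g = 14 (g = -2*(-4 - 1*3) = -2*(-4 - 3) = -2*(-7) = 14)
Y(w) = (14 + w)/(-8 + w) (Y(w) = (w + 14)/(w - 8) = (14 + w)/(-8 + w))
-10359/(-28536) - W(Y(f(-2))) = -10359/(-28536) - (14 + 3)/(-8 + 3) = -10359*(-1/28536) - 17/(-5) = 3453/9512 - (-1)*17/5 = 3453/9512 - 1*(-17/5) = 3453/9512 + 17/5 = 178969/47560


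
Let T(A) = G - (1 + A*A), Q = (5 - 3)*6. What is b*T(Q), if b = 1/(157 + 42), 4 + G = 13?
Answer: -136/199 ≈ -0.68342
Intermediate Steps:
Q = 12 (Q = 2*6 = 12)
G = 9 (G = -4 + 13 = 9)
b = 1/199 ≈ 0.0050251
T(A) = 8 - A² (T(A) = 9 - (1 + A*A) = 9 - (1 + A²) = 9 + (-1 - A²) = 8 - A²)
b*T(Q) = (8 - 1*12²)/199 = (8 - 1*144)/199 = (8 - 144)/199 = (1/199)*(-136) = -136/199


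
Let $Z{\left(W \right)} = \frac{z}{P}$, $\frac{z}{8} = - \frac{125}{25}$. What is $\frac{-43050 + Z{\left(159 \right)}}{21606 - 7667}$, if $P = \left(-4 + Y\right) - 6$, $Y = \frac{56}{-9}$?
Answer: $- \frac{3142470}{1017547} \approx -3.0883$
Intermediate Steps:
$z = -40$ ($z = 8 \left(- \frac{125}{25}\right) = 8 \left(\left(-125\right) \frac{1}{25}\right) = 8 \left(-5\right) = -40$)
$Y = - \frac{56}{9}$ ($Y = 56 \left(- \frac{1}{9}\right) = - \frac{56}{9} \approx -6.2222$)
$P = - \frac{146}{9}$ ($P = \left(-4 - \frac{56}{9}\right) - 6 = - \frac{92}{9} - 6 = - \frac{146}{9} \approx -16.222$)
$Z{\left(W \right)} = \frac{180}{73}$ ($Z{\left(W \right)} = - \frac{40}{- \frac{146}{9}} = \left(-40\right) \left(- \frac{9}{146}\right) = \frac{180}{73}$)
$\frac{-43050 + Z{\left(159 \right)}}{21606 - 7667} = \frac{-43050 + \frac{180}{73}}{21606 - 7667} = - \frac{3142470}{73 \cdot 13939} = \left(- \frac{3142470}{73}\right) \frac{1}{13939} = - \frac{3142470}{1017547}$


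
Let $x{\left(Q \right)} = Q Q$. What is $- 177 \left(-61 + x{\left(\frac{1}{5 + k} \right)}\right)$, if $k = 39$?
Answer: $\frac{20902815}{1936} \approx 10797.0$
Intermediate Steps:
$x{\left(Q \right)} = Q^{2}$
$- 177 \left(-61 + x{\left(\frac{1}{5 + k} \right)}\right) = - 177 \left(-61 + \left(\frac{1}{5 + 39}\right)^{2}\right) = - 177 \left(-61 + \left(\frac{1}{44}\right)^{2}\right) = - 177 \left(-61 + \frac{1}{1936}\right) = \left(-177\right) \left(- \frac{118095}{1936}\right) = \frac{20902815}{1936}$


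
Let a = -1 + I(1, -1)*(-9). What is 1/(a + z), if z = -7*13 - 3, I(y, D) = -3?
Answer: -1/68 ≈ -0.014706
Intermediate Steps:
z = -94 (z = -91 - 3 = -94)
a = 26 (a = -1 - 3*(-9) = -1 + 27 = 26)
1/(a + z) = 1/(26 - 94) = 1/(-68) = -1/68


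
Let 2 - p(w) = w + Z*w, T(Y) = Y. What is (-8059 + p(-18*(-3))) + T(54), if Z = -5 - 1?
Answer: -7733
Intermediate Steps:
Z = -6
p(w) = 2 + 5*w (p(w) = 2 - (w - 6*w) = 2 - (-5)*w = 2 + 5*w)
(-8059 + p(-18*(-3))) + T(54) = (-8059 + (2 + 5*(-18*(-3)))) + 54 = (-8059 + (2 + 5*54)) + 54 = (-8059 + (2 + 270)) + 54 = (-8059 + 272) + 54 = -7787 + 54 = -7733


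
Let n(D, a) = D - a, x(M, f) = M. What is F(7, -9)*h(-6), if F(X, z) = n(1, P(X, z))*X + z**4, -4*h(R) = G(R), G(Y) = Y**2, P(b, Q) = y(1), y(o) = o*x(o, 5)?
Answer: -59049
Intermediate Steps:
y(o) = o**2 (y(o) = o*o = o**2)
P(b, Q) = 1 (P(b, Q) = 1**2 = 1)
h(R) = -R**2/4
F(X, z) = z**4 (F(X, z) = (1 - 1*1)*X + z**4 = (1 - 1)*X + z**4 = 0*X + z**4 = 0 + z**4 = z**4)
F(7, -9)*h(-6) = (-9)**4*(-1/4*(-6)**2) = 6561*(-1/4*36) = 6561*(-9) = -59049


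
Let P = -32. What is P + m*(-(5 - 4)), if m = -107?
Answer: 75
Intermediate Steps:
P + m*(-(5 - 4)) = -32 - (-107)*(5 - 4) = -32 - (-107) = -32 - 107*(-1) = -32 + 107 = 75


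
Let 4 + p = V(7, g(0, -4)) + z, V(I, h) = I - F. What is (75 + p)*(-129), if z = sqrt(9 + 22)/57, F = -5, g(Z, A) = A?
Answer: -10707 - 43*sqrt(31)/19 ≈ -10720.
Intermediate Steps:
V(I, h) = 5 + I (V(I, h) = I - 1*(-5) = I + 5 = 5 + I)
z = sqrt(31)/57 (z = sqrt(31)*(1/57) = sqrt(31)/57 ≈ 0.097680)
p = 8 + sqrt(31)/57 (p = -4 + ((5 + 7) + sqrt(31)/57) = -4 + (12 + sqrt(31)/57) = 8 + sqrt(31)/57 ≈ 8.0977)
(75 + p)*(-129) = (75 + (8 + sqrt(31)/57))*(-129) = (83 + sqrt(31)/57)*(-129) = -10707 - 43*sqrt(31)/19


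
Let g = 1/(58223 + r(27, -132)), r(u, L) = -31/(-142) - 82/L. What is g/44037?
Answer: 781/2002486515624 ≈ 3.9002e-10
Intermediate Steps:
r(u, L) = 31/142 - 82/L (r(u, L) = -31*(-1/142) - 82/L = 31/142 - 82/L)
g = 2343/136418456 (g = 1/(58223 + (31/142 - 82/(-132))) = 1/(58223 + (31/142 - 82*(-1/132))) = 1/(58223 + (31/142 + 41/66)) = 1/(58223 + 1967/2343) = 1/(136418456/2343) = 2343/136418456 ≈ 1.7175e-5)
g/44037 = (2343/136418456)/44037 = (2343/136418456)*(1/44037) = 781/2002486515624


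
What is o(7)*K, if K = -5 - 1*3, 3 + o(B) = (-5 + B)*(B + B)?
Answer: -200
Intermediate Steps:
o(B) = -3 + 2*B*(-5 + B) (o(B) = -3 + (-5 + B)*(B + B) = -3 + (-5 + B)*(2*B) = -3 + 2*B*(-5 + B))
K = -8 (K = -5 - 3 = -8)
o(7)*K = (-3 - 10*7 + 2*7**2)*(-8) = (-3 - 70 + 2*49)*(-8) = (-3 - 70 + 98)*(-8) = 25*(-8) = -200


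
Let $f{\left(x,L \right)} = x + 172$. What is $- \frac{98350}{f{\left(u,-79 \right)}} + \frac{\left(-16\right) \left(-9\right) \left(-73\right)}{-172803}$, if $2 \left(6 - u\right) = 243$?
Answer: $- \frac{11329720748}{6508913} \approx -1740.6$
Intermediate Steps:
$u = - \frac{231}{2}$ ($u = 6 - \frac{243}{2} = - \frac{231}{2} \approx -115.5$)
$f{\left(x,L \right)} = 172 + x$
$- \frac{98350}{f{\left(u,-79 \right)}} + \frac{\left(-16\right) \left(-9\right) \left(-73\right)}{-172803} = - \frac{98350}{172 - \frac{231}{2}} + \frac{\left(-16\right) \left(-9\right) \left(-73\right)}{-172803} = - \frac{98350}{\frac{113}{2}} + 144 \left(-73\right) \left(- \frac{1}{172803}\right) = \left(-98350\right) \frac{2}{113} - - \frac{3504}{57601} = - \frac{196700}{113} + \frac{3504}{57601} = - \frac{11329720748}{6508913}$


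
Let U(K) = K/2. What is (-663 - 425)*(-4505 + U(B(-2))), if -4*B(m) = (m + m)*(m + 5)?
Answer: 4899808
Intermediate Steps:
B(m) = -m*(5 + m)/2 (B(m) = -(m + m)*(m + 5)/4 = -2*m*(5 + m)/4 = -m*(5 + m)/2)
U(K) = K/2 (U(K) = K*(1/2) = K/2)
(-663 - 425)*(-4505 + U(B(-2))) = (-663 - 425)*(-4505 + (-1/2*(-2)*(5 - 2))/2) = -1088*(-4505 + (-1/2*(-2)*3)/2) = -1088*(-4505 + (1/2)*3) = -1088*(-4505 + 3/2) = -1088*(-9007/2) = 4899808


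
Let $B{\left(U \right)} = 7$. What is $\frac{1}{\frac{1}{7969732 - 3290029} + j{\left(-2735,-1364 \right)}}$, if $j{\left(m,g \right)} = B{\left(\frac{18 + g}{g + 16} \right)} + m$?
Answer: $- \frac{4679703}{12766229783} \approx -0.00036657$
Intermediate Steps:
$j{\left(m,g \right)} = 7 + m$
$\frac{1}{\frac{1}{7969732 - 3290029} + j{\left(-2735,-1364 \right)}} = \frac{1}{\frac{1}{7969732 - 3290029} + \left(7 - 2735\right)} = \frac{1}{\frac{1}{4679703} - 2728} = \frac{1}{- \frac{12766229783}{4679703}} = - \frac{4679703}{12766229783}$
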